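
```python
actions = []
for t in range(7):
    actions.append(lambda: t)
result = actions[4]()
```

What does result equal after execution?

Step 1: The loop creates 7 lambdas, all referencing the same variable t.
Step 2: After the loop, t = 6 (final value).
Step 3: actions[4]() looks up t at call time and finds 6. This is the late binding gotcha. result = 6

The answer is 6.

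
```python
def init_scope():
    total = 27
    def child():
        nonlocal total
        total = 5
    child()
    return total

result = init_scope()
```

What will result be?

Step 1: init_scope() sets total = 27.
Step 2: child() uses nonlocal to reassign total = 5.
Step 3: result = 5

The answer is 5.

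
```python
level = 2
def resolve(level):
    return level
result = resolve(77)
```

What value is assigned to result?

Step 1: Global level = 2.
Step 2: resolve(77) takes parameter level = 77, which shadows the global.
Step 3: result = 77

The answer is 77.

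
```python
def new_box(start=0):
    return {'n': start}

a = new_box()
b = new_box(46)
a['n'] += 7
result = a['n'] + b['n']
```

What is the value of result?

Step 1: new_box() returns a new dict each call (immutable default 0).
Step 2: a = {'n': 0}, b = {'n': 46}.
Step 3: a['n'] += 7 = 7. result = 7 + 46 = 53

The answer is 53.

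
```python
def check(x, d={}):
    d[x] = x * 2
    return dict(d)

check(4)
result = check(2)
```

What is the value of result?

Step 1: Mutable default dict is shared across calls.
Step 2: First call adds 4: 8. Second call adds 2: 4.
Step 3: result = {4: 8, 2: 4}

The answer is {4: 8, 2: 4}.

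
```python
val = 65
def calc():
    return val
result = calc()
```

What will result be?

Step 1: val = 65 is defined in the global scope.
Step 2: calc() looks up val. No local val exists, so Python checks the global scope via LEGB rule and finds val = 65.
Step 3: result = 65

The answer is 65.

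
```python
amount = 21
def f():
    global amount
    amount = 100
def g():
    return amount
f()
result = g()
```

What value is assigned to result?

Step 1: amount = 21.
Step 2: f() sets global amount = 100.
Step 3: g() reads global amount = 100. result = 100

The answer is 100.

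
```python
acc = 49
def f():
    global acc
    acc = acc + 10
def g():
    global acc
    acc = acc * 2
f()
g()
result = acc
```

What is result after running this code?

Step 1: acc = 49.
Step 2: f() adds 10: acc = 49 + 10 = 59.
Step 3: g() doubles: acc = 59 * 2 = 118.
Step 4: result = 118

The answer is 118.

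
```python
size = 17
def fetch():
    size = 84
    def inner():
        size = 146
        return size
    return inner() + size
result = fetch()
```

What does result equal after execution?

Step 1: fetch() has local size = 84. inner() has local size = 146.
Step 2: inner() returns its local size = 146.
Step 3: fetch() returns 146 + its own size (84) = 230

The answer is 230.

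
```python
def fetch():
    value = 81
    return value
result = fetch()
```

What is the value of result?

Step 1: fetch() defines value = 81 in its local scope.
Step 2: return value finds the local variable value = 81.
Step 3: result = 81

The answer is 81.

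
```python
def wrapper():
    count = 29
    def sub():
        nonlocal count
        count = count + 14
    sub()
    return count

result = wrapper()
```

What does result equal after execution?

Step 1: wrapper() sets count = 29.
Step 2: sub() uses nonlocal to modify count in wrapper's scope: count = 29 + 14 = 43.
Step 3: wrapper() returns the modified count = 43

The answer is 43.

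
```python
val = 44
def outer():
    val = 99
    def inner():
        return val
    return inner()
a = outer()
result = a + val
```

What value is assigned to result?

Step 1: outer() has local val = 99. inner() reads from enclosing.
Step 2: outer() returns 99. Global val = 44 unchanged.
Step 3: result = 99 + 44 = 143

The answer is 143.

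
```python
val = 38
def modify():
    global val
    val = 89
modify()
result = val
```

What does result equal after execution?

Step 1: val = 38 globally.
Step 2: modify() declares global val and sets it to 89.
Step 3: After modify(), global val = 89. result = 89

The answer is 89.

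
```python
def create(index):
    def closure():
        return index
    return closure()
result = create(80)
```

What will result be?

Step 1: create(80) binds parameter index = 80.
Step 2: closure() looks up index in enclosing scope and finds the parameter index = 80.
Step 3: result = 80

The answer is 80.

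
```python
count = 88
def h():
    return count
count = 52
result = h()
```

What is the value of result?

Step 1: count is first set to 88, then reassigned to 52.
Step 2: h() is called after the reassignment, so it looks up the current global count = 52.
Step 3: result = 52

The answer is 52.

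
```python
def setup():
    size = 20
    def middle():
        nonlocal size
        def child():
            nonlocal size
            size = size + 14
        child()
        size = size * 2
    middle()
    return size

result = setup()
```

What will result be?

Step 1: size = 20.
Step 2: child() adds 14: size = 20 + 14 = 34.
Step 3: middle() doubles: size = 34 * 2 = 68.
Step 4: result = 68

The answer is 68.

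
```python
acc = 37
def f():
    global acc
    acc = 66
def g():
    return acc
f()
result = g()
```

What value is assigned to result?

Step 1: acc = 37.
Step 2: f() sets global acc = 66.
Step 3: g() reads global acc = 66. result = 66

The answer is 66.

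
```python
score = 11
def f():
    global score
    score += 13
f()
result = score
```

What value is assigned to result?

Step 1: score = 11 globally.
Step 2: f() modifies global score: score += 13 = 24.
Step 3: result = 24

The answer is 24.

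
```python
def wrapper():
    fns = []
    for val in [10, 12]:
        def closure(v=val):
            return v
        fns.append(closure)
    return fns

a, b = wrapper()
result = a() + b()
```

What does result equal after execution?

Step 1: Default argument v=val captures val at each iteration.
Step 2: a() returns 10 (captured at first iteration), b() returns 12 (captured at second).
Step 3: result = 10 + 12 = 22

The answer is 22.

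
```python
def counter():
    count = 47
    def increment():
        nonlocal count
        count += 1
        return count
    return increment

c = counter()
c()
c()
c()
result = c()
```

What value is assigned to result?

Step 1: counter() creates closure with count = 47.
Step 2: Each c() call increments count via nonlocal. After 4 calls: 47 + 4 = 51.
Step 3: result = 51

The answer is 51.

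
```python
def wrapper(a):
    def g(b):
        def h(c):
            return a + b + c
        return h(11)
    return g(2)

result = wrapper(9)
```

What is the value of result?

Step 1: a = 9, b = 2, c = 11 across three nested scopes.
Step 2: h() accesses all three via LEGB rule.
Step 3: result = 9 + 2 + 11 = 22

The answer is 22.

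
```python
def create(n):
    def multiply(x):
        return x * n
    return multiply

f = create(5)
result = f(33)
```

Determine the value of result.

Step 1: create(5) returns multiply closure with n = 5.
Step 2: f(33) computes 33 * 5 = 165.
Step 3: result = 165

The answer is 165.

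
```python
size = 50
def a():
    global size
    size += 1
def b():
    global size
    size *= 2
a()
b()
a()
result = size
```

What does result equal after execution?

Step 1: size = 50.
Step 2: a(): size = 50 + 1 = 51.
Step 3: b(): size = 51 * 2 = 102.
Step 4: a(): size = 102 + 1 = 103

The answer is 103.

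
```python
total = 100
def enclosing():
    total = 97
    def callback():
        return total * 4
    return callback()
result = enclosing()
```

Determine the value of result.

Step 1: enclosing() shadows global total with total = 97.
Step 2: callback() finds total = 97 in enclosing scope, computes 97 * 4 = 388.
Step 3: result = 388

The answer is 388.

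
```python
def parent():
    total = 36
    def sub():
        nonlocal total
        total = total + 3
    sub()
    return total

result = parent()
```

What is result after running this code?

Step 1: parent() sets total = 36.
Step 2: sub() uses nonlocal to modify total in parent's scope: total = 36 + 3 = 39.
Step 3: parent() returns the modified total = 39

The answer is 39.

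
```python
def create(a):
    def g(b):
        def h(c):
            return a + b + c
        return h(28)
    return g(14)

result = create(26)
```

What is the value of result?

Step 1: a = 26, b = 14, c = 28 across three nested scopes.
Step 2: h() accesses all three via LEGB rule.
Step 3: result = 26 + 14 + 28 = 68

The answer is 68.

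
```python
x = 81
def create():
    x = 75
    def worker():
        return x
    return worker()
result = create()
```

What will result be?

Step 1: x = 81 globally, but create() defines x = 75 locally.
Step 2: worker() looks up x. Not in local scope, so checks enclosing scope (create) and finds x = 75.
Step 3: result = 75

The answer is 75.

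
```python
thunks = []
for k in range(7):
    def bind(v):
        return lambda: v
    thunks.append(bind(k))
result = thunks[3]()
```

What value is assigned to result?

Step 1: bind(k) creates a new scope capturing v = k at call time.
Step 2: thunks[3] = bind(3), so its lambda captures v = 3.
Step 3: result = 3 (closure factory fixes late binding)

The answer is 3.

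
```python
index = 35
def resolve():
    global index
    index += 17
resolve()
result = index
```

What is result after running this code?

Step 1: index = 35 globally.
Step 2: resolve() modifies global index: index += 17 = 52.
Step 3: result = 52

The answer is 52.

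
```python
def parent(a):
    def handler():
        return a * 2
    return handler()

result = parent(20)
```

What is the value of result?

Step 1: parent(20) binds parameter a = 20.
Step 2: handler() accesses a = 20 from enclosing scope.
Step 3: result = 20 * 2 = 40

The answer is 40.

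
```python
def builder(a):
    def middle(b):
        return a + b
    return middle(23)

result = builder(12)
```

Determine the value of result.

Step 1: builder(12) passes a = 12.
Step 2: middle(23) has b = 23, reads a = 12 from enclosing.
Step 3: result = 12 + 23 = 35

The answer is 35.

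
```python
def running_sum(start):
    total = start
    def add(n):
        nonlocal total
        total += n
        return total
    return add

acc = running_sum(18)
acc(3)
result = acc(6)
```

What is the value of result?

Step 1: running_sum(18) creates closure with total = 18.
Step 2: First acc(3): total = 18 + 3 = 21.
Step 3: Second acc(6): total = 21 + 6 = 27. result = 27

The answer is 27.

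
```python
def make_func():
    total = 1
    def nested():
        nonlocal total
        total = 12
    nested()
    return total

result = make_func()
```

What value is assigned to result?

Step 1: make_func() sets total = 1.
Step 2: nested() uses nonlocal to reassign total = 12.
Step 3: result = 12

The answer is 12.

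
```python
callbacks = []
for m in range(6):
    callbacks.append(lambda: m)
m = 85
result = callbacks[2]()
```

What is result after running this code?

Step 1: Lambdas capture the variable m by reference, not by value.
Step 2: After the loop, m is reassigned to 85.
Step 3: callbacks[2]() looks up the current m = 85. result = 85

The answer is 85.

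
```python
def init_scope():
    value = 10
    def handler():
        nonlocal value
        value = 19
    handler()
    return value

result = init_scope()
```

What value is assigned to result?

Step 1: init_scope() sets value = 10.
Step 2: handler() uses nonlocal to reassign value = 19.
Step 3: result = 19

The answer is 19.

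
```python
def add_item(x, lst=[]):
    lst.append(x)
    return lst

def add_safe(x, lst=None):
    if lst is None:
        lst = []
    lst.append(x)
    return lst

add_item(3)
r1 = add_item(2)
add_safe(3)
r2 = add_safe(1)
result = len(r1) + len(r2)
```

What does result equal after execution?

Step 1: add_item shares mutable default: after 2 calls, lst = [3, 2], len = 2.
Step 2: add_safe creates fresh list each time: r2 = [1], len = 1.
Step 3: result = 2 + 1 = 3

The answer is 3.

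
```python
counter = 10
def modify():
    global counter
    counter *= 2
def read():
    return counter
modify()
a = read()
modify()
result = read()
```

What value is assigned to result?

Step 1: counter = 10.
Step 2: First modify(): counter = 10 * 2 = 20.
Step 3: Second modify(): counter = 20 * 2 = 40.
Step 4: read() returns 40

The answer is 40.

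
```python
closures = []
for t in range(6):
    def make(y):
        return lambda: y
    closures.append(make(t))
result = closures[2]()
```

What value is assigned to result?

Step 1: make(t) creates a new scope capturing y = t at call time.
Step 2: closures[2] = make(2), so its lambda captures y = 2.
Step 3: result = 2 (closure factory fixes late binding)

The answer is 2.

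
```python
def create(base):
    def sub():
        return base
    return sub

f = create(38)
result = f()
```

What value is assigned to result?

Step 1: create(38) creates closure capturing base = 38.
Step 2: f() returns the captured base = 38.
Step 3: result = 38

The answer is 38.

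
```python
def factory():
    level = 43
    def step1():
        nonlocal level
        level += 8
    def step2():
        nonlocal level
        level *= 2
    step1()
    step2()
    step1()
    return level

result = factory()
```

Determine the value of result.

Step 1: level = 43.
Step 2: step1(): level = 43 + 8 = 51.
Step 3: step2(): level = 51 * 2 = 102.
Step 4: step1(): level = 102 + 8 = 110. result = 110

The answer is 110.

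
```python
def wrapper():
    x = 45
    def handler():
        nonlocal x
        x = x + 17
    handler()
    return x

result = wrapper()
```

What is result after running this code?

Step 1: wrapper() sets x = 45.
Step 2: handler() uses nonlocal to modify x in wrapper's scope: x = 45 + 17 = 62.
Step 3: wrapper() returns the modified x = 62

The answer is 62.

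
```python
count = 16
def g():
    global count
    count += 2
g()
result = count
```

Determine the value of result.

Step 1: count = 16 globally.
Step 2: g() modifies global count: count += 2 = 18.
Step 3: result = 18

The answer is 18.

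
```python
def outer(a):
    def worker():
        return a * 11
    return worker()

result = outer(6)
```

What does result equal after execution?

Step 1: outer(6) binds parameter a = 6.
Step 2: worker() accesses a = 6 from enclosing scope.
Step 3: result = 6 * 11 = 66

The answer is 66.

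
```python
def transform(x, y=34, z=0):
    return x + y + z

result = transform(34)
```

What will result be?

Step 1: transform(34) uses defaults y = 34, z = 0.
Step 2: Returns 34 + 34 + 0 = 68.
Step 3: result = 68

The answer is 68.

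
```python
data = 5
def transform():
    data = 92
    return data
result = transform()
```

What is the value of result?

Step 1: Global data = 5.
Step 2: transform() creates local data = 92, shadowing the global.
Step 3: Returns local data = 92. result = 92

The answer is 92.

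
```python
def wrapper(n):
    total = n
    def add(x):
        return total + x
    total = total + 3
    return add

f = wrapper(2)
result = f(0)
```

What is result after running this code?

Step 1: wrapper(2) sets total = 2, then total = 2 + 3 = 5.
Step 2: Closures capture by reference, so add sees total = 5.
Step 3: f(0) returns 5 + 0 = 5

The answer is 5.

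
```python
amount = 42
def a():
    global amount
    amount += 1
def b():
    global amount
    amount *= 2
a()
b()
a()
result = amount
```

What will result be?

Step 1: amount = 42.
Step 2: a(): amount = 42 + 1 = 43.
Step 3: b(): amount = 43 * 2 = 86.
Step 4: a(): amount = 86 + 1 = 87

The answer is 87.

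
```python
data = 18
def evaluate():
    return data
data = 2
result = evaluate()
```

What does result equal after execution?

Step 1: data is first set to 18, then reassigned to 2.
Step 2: evaluate() is called after the reassignment, so it looks up the current global data = 2.
Step 3: result = 2

The answer is 2.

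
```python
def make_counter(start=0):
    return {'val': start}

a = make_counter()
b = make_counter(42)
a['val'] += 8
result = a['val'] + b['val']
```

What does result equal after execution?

Step 1: make_counter() returns a new dict each call (immutable default 0).
Step 2: a = {'val': 0}, b = {'val': 42}.
Step 3: a['val'] += 8 = 8. result = 8 + 42 = 50

The answer is 50.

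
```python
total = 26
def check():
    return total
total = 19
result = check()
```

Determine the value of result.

Step 1: total is first set to 26, then reassigned to 19.
Step 2: check() is called after the reassignment, so it looks up the current global total = 19.
Step 3: result = 19

The answer is 19.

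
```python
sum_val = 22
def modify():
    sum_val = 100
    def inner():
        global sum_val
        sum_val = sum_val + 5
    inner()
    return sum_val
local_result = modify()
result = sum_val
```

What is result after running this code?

Step 1: Global sum_val = 22. modify() creates local sum_val = 100.
Step 2: inner() declares global sum_val and adds 5: global sum_val = 22 + 5 = 27.
Step 3: modify() returns its local sum_val = 100 (unaffected by inner).
Step 4: result = global sum_val = 27

The answer is 27.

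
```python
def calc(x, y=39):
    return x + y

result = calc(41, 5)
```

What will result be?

Step 1: calc(41, 5) overrides default y with 5.
Step 2: Returns 41 + 5 = 46.
Step 3: result = 46

The answer is 46.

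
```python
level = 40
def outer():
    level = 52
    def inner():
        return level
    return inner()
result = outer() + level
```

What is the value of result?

Step 1: Global level = 40. outer() shadows with level = 52.
Step 2: inner() returns enclosing level = 52. outer() = 52.
Step 3: result = 52 + global level (40) = 92

The answer is 92.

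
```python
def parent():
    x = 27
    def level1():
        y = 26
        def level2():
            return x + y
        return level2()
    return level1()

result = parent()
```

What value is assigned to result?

Step 1: x = 27 in parent. y = 26 in level1.
Step 2: level2() reads x = 27 and y = 26 from enclosing scopes.
Step 3: result = 27 + 26 = 53

The answer is 53.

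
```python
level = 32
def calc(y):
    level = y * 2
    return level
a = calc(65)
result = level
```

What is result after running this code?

Step 1: Global level = 32.
Step 2: calc(65) creates local level = 65 * 2 = 130.
Step 3: Global level unchanged because no global keyword. result = 32

The answer is 32.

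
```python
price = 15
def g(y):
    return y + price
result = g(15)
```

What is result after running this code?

Step 1: price = 15 is defined globally.
Step 2: g(15) uses parameter y = 15 and looks up price from global scope = 15.
Step 3: result = 15 + 15 = 30

The answer is 30.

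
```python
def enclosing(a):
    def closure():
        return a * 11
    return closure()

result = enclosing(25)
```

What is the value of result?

Step 1: enclosing(25) binds parameter a = 25.
Step 2: closure() accesses a = 25 from enclosing scope.
Step 3: result = 25 * 11 = 275

The answer is 275.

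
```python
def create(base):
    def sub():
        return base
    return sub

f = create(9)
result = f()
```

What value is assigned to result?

Step 1: create(9) creates closure capturing base = 9.
Step 2: f() returns the captured base = 9.
Step 3: result = 9

The answer is 9.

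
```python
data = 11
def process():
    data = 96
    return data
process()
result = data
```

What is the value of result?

Step 1: Global data = 11.
Step 2: process() creates local data = 96 (shadow, not modification).
Step 3: After process() returns, global data is unchanged. result = 11

The answer is 11.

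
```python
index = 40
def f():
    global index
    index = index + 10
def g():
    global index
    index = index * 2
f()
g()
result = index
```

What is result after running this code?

Step 1: index = 40.
Step 2: f() adds 10: index = 40 + 10 = 50.
Step 3: g() doubles: index = 50 * 2 = 100.
Step 4: result = 100

The answer is 100.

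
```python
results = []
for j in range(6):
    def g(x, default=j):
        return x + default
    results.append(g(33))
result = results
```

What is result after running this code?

Step 1: Default argument default=j is evaluated at function definition time.
Step 2: Each iteration creates g with default = current j value.
Step 3: g(33) returns 33 + default. results = [33, 34, 35, 36, 37, 38]

The answer is [33, 34, 35, 36, 37, 38].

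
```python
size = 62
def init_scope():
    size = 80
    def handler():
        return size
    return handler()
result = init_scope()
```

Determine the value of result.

Step 1: size = 62 globally, but init_scope() defines size = 80 locally.
Step 2: handler() looks up size. Not in local scope, so checks enclosing scope (init_scope) and finds size = 80.
Step 3: result = 80

The answer is 80.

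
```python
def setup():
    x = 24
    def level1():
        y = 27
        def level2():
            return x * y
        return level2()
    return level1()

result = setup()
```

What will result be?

Step 1: x = 24 in setup. y = 27 in level1.
Step 2: level2() reads x = 24 and y = 27 from enclosing scopes.
Step 3: result = 24 * 27 = 648

The answer is 648.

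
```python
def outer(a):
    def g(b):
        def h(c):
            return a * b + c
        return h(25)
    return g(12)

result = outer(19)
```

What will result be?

Step 1: a = 19, b = 12, c = 25.
Step 2: h() computes a * b + c = 19 * 12 + 25 = 253.
Step 3: result = 253

The answer is 253.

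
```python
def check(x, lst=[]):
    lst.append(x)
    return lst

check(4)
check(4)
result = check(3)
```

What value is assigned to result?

Step 1: Mutable default argument gotcha! The list [] is created once.
Step 2: Each call appends to the SAME list: [4], [4, 4], [4, 4, 3].
Step 3: result = [4, 4, 3]

The answer is [4, 4, 3].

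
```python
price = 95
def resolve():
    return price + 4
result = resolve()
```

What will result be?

Step 1: price = 95 is defined globally.
Step 2: resolve() looks up price from global scope = 95, then computes 95 + 4 = 99.
Step 3: result = 99

The answer is 99.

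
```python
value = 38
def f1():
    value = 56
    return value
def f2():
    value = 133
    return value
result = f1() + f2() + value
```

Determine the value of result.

Step 1: Each function shadows global value with its own local.
Step 2: f1() returns 56, f2() returns 133.
Step 3: Global value = 38 is unchanged. result = 56 + 133 + 38 = 227

The answer is 227.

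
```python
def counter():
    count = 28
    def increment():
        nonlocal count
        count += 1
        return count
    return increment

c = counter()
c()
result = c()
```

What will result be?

Step 1: counter() creates closure with count = 28.
Step 2: Each c() call increments count via nonlocal. After 2 calls: 28 + 2 = 30.
Step 3: result = 30

The answer is 30.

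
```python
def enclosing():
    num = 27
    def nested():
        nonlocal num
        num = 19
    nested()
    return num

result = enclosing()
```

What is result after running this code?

Step 1: enclosing() sets num = 27.
Step 2: nested() uses nonlocal to reassign num = 19.
Step 3: result = 19

The answer is 19.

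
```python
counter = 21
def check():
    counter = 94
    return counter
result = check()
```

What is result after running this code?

Step 1: Global counter = 21.
Step 2: check() creates local counter = 94, shadowing the global.
Step 3: Returns local counter = 94. result = 94

The answer is 94.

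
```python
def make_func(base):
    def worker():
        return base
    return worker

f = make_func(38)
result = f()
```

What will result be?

Step 1: make_func(38) creates closure capturing base = 38.
Step 2: f() returns the captured base = 38.
Step 3: result = 38

The answer is 38.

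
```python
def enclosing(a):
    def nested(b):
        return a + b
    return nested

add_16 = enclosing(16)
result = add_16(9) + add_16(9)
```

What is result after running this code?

Step 1: add_16 captures a = 16.
Step 2: add_16(9) = 16 + 9 = 25, called twice.
Step 3: result = 25 + 25 = 50

The answer is 50.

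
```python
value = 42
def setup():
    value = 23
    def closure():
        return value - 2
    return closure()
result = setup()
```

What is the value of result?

Step 1: setup() shadows global value with value = 23.
Step 2: closure() finds value = 23 in enclosing scope, computes 23 - 2 = 21.
Step 3: result = 21

The answer is 21.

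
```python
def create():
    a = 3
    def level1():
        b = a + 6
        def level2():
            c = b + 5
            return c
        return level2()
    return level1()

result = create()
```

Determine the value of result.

Step 1: a = 3. b = a + 6 = 9.
Step 2: c = b + 5 = 9 + 5 = 14.
Step 3: result = 14

The answer is 14.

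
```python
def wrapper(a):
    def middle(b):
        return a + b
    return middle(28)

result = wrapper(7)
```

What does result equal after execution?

Step 1: wrapper(7) passes a = 7.
Step 2: middle(28) has b = 28, reads a = 7 from enclosing.
Step 3: result = 7 + 28 = 35

The answer is 35.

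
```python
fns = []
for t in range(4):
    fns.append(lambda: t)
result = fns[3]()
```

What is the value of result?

Step 1: The loop creates 4 lambdas, all referencing the same variable t.
Step 2: After the loop, t = 3 (final value).
Step 3: fns[3]() looks up t at call time and finds 3. This is the late binding gotcha. result = 3

The answer is 3.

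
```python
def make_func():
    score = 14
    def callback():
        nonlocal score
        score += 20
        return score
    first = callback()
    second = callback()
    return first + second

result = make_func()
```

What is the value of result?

Step 1: score starts at 14.
Step 2: First call: score = 14 + 20 = 34, returns 34.
Step 3: Second call: score = 34 + 20 = 54, returns 54.
Step 4: result = 34 + 54 = 88

The answer is 88.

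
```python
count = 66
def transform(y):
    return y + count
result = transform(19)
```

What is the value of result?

Step 1: count = 66 is defined globally.
Step 2: transform(19) uses parameter y = 19 and looks up count from global scope = 66.
Step 3: result = 19 + 66 = 85

The answer is 85.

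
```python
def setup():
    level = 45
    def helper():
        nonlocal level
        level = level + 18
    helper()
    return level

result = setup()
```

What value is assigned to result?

Step 1: setup() sets level = 45.
Step 2: helper() uses nonlocal to modify level in setup's scope: level = 45 + 18 = 63.
Step 3: setup() returns the modified level = 63

The answer is 63.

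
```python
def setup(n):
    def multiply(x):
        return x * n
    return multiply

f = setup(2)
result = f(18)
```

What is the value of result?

Step 1: setup(2) returns multiply closure with n = 2.
Step 2: f(18) computes 18 * 2 = 36.
Step 3: result = 36

The answer is 36.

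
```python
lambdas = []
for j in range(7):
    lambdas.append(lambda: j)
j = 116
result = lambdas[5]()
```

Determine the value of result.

Step 1: Lambdas capture the variable j by reference, not by value.
Step 2: After the loop, j is reassigned to 116.
Step 3: lambdas[5]() looks up the current j = 116. result = 116

The answer is 116.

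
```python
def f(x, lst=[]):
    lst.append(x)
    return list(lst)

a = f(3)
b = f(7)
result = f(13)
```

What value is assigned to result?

Step 1: Default list is shared. list() creates copies for return values.
Step 2: Internal list grows: [3] -> [3, 7] -> [3, 7, 13].
Step 3: result = [3, 7, 13]

The answer is [3, 7, 13].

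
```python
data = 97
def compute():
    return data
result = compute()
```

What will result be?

Step 1: data = 97 is defined in the global scope.
Step 2: compute() looks up data. No local data exists, so Python checks the global scope via LEGB rule and finds data = 97.
Step 3: result = 97

The answer is 97.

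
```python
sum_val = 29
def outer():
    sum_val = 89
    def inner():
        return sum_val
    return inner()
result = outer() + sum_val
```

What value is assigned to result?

Step 1: Global sum_val = 29. outer() shadows with sum_val = 89.
Step 2: inner() returns enclosing sum_val = 89. outer() = 89.
Step 3: result = 89 + global sum_val (29) = 118

The answer is 118.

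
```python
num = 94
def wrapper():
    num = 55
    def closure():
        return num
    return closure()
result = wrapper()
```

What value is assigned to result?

Step 1: num = 94 globally, but wrapper() defines num = 55 locally.
Step 2: closure() looks up num. Not in local scope, so checks enclosing scope (wrapper) and finds num = 55.
Step 3: result = 55

The answer is 55.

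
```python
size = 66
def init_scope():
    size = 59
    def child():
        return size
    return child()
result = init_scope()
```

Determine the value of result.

Step 1: size = 66 globally, but init_scope() defines size = 59 locally.
Step 2: child() looks up size. Not in local scope, so checks enclosing scope (init_scope) and finds size = 59.
Step 3: result = 59

The answer is 59.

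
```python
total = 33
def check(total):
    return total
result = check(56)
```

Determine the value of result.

Step 1: Global total = 33.
Step 2: check(56) takes parameter total = 56, which shadows the global.
Step 3: result = 56

The answer is 56.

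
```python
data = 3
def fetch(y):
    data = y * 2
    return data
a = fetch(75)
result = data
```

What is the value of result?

Step 1: Global data = 3.
Step 2: fetch(75) creates local data = 75 * 2 = 150.
Step 3: Global data unchanged because no global keyword. result = 3

The answer is 3.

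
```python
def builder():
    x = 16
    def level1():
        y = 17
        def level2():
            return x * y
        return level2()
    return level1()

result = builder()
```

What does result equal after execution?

Step 1: x = 16 in builder. y = 17 in level1.
Step 2: level2() reads x = 16 and y = 17 from enclosing scopes.
Step 3: result = 16 * 17 = 272

The answer is 272.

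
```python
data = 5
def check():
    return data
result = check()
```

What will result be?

Step 1: data = 5 is defined in the global scope.
Step 2: check() looks up data. No local data exists, so Python checks the global scope via LEGB rule and finds data = 5.
Step 3: result = 5

The answer is 5.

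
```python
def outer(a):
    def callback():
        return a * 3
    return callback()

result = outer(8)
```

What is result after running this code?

Step 1: outer(8) binds parameter a = 8.
Step 2: callback() accesses a = 8 from enclosing scope.
Step 3: result = 8 * 3 = 24

The answer is 24.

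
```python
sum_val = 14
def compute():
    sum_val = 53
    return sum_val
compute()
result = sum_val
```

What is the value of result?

Step 1: Global sum_val = 14.
Step 2: compute() creates local sum_val = 53 (shadow, not modification).
Step 3: After compute() returns, global sum_val is unchanged. result = 14

The answer is 14.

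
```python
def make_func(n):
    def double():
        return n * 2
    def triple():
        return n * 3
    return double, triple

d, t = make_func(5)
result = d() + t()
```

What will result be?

Step 1: Both closures capture the same n = 5.
Step 2: d() = 5 * 2 = 10, t() = 5 * 3 = 15.
Step 3: result = 10 + 15 = 25

The answer is 25.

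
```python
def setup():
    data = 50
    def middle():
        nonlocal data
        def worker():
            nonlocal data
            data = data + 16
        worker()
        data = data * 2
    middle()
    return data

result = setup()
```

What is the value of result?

Step 1: data = 50.
Step 2: worker() adds 16: data = 50 + 16 = 66.
Step 3: middle() doubles: data = 66 * 2 = 132.
Step 4: result = 132

The answer is 132.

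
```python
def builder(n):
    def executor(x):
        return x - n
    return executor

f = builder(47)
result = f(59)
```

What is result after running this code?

Step 1: builder(47) creates a closure capturing n = 47.
Step 2: f(59) computes 59 - 47 = 12.
Step 3: result = 12

The answer is 12.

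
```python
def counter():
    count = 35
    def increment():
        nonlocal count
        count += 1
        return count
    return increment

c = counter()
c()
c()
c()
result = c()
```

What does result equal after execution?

Step 1: counter() creates closure with count = 35.
Step 2: Each c() call increments count via nonlocal. After 4 calls: 35 + 4 = 39.
Step 3: result = 39

The answer is 39.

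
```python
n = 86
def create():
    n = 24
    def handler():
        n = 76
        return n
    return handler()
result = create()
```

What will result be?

Step 1: Three scopes define n: global (86), create (24), handler (76).
Step 2: handler() has its own local n = 76, which shadows both enclosing and global.
Step 3: result = 76 (local wins in LEGB)

The answer is 76.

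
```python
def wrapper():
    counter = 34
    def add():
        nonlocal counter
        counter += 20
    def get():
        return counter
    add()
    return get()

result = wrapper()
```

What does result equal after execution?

Step 1: counter = 34. add() modifies it via nonlocal, get() reads it.
Step 2: add() makes counter = 34 + 20 = 54.
Step 3: get() returns 54. result = 54

The answer is 54.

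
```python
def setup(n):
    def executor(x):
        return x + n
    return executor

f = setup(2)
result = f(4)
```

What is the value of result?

Step 1: setup(2) creates a closure that captures n = 2.
Step 2: f(4) calls the closure with x = 4, returning 4 + 2 = 6.
Step 3: result = 6

The answer is 6.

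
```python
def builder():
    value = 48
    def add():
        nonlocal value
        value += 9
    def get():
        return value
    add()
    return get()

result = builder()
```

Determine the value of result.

Step 1: value = 48. add() modifies it via nonlocal, get() reads it.
Step 2: add() makes value = 48 + 9 = 57.
Step 3: get() returns 57. result = 57

The answer is 57.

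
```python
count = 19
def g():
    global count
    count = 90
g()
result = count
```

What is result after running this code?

Step 1: count = 19 globally.
Step 2: g() declares global count and sets it to 90.
Step 3: After g(), global count = 90. result = 90

The answer is 90.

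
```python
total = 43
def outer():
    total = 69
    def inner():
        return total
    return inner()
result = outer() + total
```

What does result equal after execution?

Step 1: Global total = 43. outer() shadows with total = 69.
Step 2: inner() returns enclosing total = 69. outer() = 69.
Step 3: result = 69 + global total (43) = 112

The answer is 112.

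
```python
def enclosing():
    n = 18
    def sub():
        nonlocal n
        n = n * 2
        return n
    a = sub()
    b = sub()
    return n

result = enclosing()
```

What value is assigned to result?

Step 1: n starts at 18.
Step 2: First sub(): n = 18 * 2 = 36.
Step 3: Second sub(): n = 36 * 2 = 72.
Step 4: result = 72

The answer is 72.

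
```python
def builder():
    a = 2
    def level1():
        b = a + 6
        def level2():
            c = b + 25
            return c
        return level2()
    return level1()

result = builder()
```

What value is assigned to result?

Step 1: a = 2. b = a + 6 = 8.
Step 2: c = b + 25 = 8 + 25 = 33.
Step 3: result = 33

The answer is 33.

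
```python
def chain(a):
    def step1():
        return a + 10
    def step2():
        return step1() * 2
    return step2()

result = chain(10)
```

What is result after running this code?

Step 1: chain(10) captures a = 10.
Step 2: step2() calls step1() which returns 10 + 10 = 20.
Step 3: step2() returns 20 * 2 = 40

The answer is 40.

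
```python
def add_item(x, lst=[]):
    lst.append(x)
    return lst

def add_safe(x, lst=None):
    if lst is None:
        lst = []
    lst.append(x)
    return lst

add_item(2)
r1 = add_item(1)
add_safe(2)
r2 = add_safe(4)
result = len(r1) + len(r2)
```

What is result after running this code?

Step 1: add_item shares mutable default: after 2 calls, lst = [2, 1], len = 2.
Step 2: add_safe creates fresh list each time: r2 = [4], len = 1.
Step 3: result = 2 + 1 = 3

The answer is 3.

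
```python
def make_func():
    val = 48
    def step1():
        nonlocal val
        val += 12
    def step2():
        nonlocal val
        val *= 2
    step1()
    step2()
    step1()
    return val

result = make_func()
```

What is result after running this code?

Step 1: val = 48.
Step 2: step1(): val = 48 + 12 = 60.
Step 3: step2(): val = 60 * 2 = 120.
Step 4: step1(): val = 120 + 12 = 132. result = 132

The answer is 132.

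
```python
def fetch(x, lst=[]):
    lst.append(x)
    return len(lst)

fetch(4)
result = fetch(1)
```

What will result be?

Step 1: Mutable default list persists between calls.
Step 2: First call: lst = [4], len = 1. Second call: lst = [4, 1], len = 2.
Step 3: result = 2

The answer is 2.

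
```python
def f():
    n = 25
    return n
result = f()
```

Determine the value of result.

Step 1: f() defines n = 25 in its local scope.
Step 2: return n finds the local variable n = 25.
Step 3: result = 25

The answer is 25.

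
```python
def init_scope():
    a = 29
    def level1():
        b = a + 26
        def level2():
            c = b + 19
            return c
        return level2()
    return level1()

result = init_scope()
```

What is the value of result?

Step 1: a = 29. b = a + 26 = 55.
Step 2: c = b + 19 = 55 + 19 = 74.
Step 3: result = 74

The answer is 74.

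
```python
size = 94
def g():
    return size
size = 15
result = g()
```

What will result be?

Step 1: size is first set to 94, then reassigned to 15.
Step 2: g() is called after the reassignment, so it looks up the current global size = 15.
Step 3: result = 15

The answer is 15.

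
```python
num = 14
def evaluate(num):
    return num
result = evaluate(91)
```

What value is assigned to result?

Step 1: Global num = 14.
Step 2: evaluate(91) takes parameter num = 91, which shadows the global.
Step 3: result = 91

The answer is 91.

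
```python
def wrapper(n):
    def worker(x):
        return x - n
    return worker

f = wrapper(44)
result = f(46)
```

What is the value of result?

Step 1: wrapper(44) creates a closure capturing n = 44.
Step 2: f(46) computes 46 - 44 = 2.
Step 3: result = 2

The answer is 2.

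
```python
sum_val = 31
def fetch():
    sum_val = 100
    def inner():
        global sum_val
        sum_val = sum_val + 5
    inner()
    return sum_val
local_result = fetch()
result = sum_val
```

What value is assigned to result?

Step 1: Global sum_val = 31. fetch() creates local sum_val = 100.
Step 2: inner() declares global sum_val and adds 5: global sum_val = 31 + 5 = 36.
Step 3: fetch() returns its local sum_val = 100 (unaffected by inner).
Step 4: result = global sum_val = 36

The answer is 36.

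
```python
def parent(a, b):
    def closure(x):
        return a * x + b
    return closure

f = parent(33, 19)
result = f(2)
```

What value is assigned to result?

Step 1: parent(33, 19) captures a = 33, b = 19.
Step 2: f(2) computes 33 * 2 + 19 = 85.
Step 3: result = 85

The answer is 85.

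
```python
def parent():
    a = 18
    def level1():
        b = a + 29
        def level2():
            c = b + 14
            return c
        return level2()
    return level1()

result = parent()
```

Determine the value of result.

Step 1: a = 18. b = a + 29 = 47.
Step 2: c = b + 14 = 47 + 14 = 61.
Step 3: result = 61

The answer is 61.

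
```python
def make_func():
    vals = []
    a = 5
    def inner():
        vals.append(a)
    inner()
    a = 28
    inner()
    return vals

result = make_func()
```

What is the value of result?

Step 1: a = 5. inner() appends current a to vals.
Step 2: First inner(): appends 5. Then a = 28.
Step 3: Second inner(): appends 28 (closure sees updated a). result = [5, 28]

The answer is [5, 28].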